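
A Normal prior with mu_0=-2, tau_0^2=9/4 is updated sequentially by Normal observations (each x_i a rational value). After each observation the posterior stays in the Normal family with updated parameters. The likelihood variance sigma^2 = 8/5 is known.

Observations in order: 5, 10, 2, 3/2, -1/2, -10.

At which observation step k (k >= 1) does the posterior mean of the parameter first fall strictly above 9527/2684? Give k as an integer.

obs 1: x=5 → posterior Normal(23/11, 72/77)
obs 2: x=10 → posterior Normal(611/122, 36/61)
obs 3: x=2 → posterior Normal(701/167, 72/167)
obs 4: x=3/2 → posterior Normal(29/8, 18/53)
obs 5: x=-1/2 → posterior Normal(746/257, 72/257)
obs 6: x=-10 → posterior Normal(148/151, 36/151)

k = 2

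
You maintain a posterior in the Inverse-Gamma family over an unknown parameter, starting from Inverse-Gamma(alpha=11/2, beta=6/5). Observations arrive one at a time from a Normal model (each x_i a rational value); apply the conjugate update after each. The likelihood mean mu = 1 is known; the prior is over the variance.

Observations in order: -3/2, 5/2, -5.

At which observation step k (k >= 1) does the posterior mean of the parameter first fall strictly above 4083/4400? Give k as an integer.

k = 2

obs 1: x=-3/2 → posterior Inverse-Gamma(6, 173/40)
obs 2: x=5/2 → posterior Inverse-Gamma(13/2, 109/20)
obs 3: x=-5 → posterior Inverse-Gamma(7, 469/20)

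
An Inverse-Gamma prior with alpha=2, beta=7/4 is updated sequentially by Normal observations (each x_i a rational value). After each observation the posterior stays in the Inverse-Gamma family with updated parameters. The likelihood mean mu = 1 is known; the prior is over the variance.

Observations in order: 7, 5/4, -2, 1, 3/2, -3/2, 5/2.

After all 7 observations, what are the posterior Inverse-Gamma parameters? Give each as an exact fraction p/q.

alpha=11/2, beta=917/32

obs 1: x=7 → posterior Inverse-Gamma(5/2, 79/4)
obs 2: x=5/4 → posterior Inverse-Gamma(3, 633/32)
obs 3: x=-2 → posterior Inverse-Gamma(7/2, 777/32)
obs 4: x=1 → posterior Inverse-Gamma(4, 777/32)
obs 5: x=3/2 → posterior Inverse-Gamma(9/2, 781/32)
obs 6: x=-3/2 → posterior Inverse-Gamma(5, 881/32)
obs 7: x=5/2 → posterior Inverse-Gamma(11/2, 917/32)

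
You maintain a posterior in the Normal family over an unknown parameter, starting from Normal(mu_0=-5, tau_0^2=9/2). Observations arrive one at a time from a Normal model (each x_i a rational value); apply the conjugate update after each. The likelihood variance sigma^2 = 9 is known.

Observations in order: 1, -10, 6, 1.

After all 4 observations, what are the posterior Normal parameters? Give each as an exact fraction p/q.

mu_0=-2, tau_0^2=3/2

obs 1: x=1 → posterior Normal(-3, 3)
obs 2: x=-10 → posterior Normal(-19/4, 9/4)
obs 3: x=6 → posterior Normal(-13/5, 9/5)
obs 4: x=1 → posterior Normal(-2, 3/2)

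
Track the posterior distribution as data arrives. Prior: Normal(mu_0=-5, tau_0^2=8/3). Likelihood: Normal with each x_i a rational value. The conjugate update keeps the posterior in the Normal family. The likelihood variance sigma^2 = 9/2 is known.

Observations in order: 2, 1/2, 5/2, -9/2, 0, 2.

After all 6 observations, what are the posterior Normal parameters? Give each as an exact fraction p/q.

mu_0=-95/123, tau_0^2=24/41

obs 1: x=2 → posterior Normal(-103/43, 72/43)
obs 2: x=1/2 → posterior Normal(-95/59, 72/59)
obs 3: x=5/2 → posterior Normal(-11/15, 24/25)
obs 4: x=-9/2 → posterior Normal(-127/91, 72/91)
obs 5: x=0 → posterior Normal(-127/107, 72/107)
obs 6: x=2 → posterior Normal(-95/123, 24/41)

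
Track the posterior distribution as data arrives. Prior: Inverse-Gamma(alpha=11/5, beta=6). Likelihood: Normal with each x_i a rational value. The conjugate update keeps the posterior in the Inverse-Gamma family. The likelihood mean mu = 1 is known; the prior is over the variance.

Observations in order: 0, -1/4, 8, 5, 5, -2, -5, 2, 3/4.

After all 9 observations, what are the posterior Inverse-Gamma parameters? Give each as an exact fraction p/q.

alpha=67/10, beta=1133/16

obs 1: x=0 → posterior Inverse-Gamma(27/10, 13/2)
obs 2: x=-1/4 → posterior Inverse-Gamma(16/5, 233/32)
obs 3: x=8 → posterior Inverse-Gamma(37/10, 1017/32)
obs 4: x=5 → posterior Inverse-Gamma(21/5, 1273/32)
obs 5: x=5 → posterior Inverse-Gamma(47/10, 1529/32)
obs 6: x=-2 → posterior Inverse-Gamma(26/5, 1673/32)
obs 7: x=-5 → posterior Inverse-Gamma(57/10, 2249/32)
obs 8: x=2 → posterior Inverse-Gamma(31/5, 2265/32)
obs 9: x=3/4 → posterior Inverse-Gamma(67/10, 1133/16)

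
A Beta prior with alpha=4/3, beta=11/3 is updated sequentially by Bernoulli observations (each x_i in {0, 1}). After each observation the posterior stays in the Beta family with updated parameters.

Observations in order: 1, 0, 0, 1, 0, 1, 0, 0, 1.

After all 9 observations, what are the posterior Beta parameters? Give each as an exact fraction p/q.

obs 1: x=1 → posterior Beta(7/3, 11/3)
obs 2: x=0 → posterior Beta(7/3, 14/3)
obs 3: x=0 → posterior Beta(7/3, 17/3)
obs 4: x=1 → posterior Beta(10/3, 17/3)
obs 5: x=0 → posterior Beta(10/3, 20/3)
obs 6: x=1 → posterior Beta(13/3, 20/3)
obs 7: x=0 → posterior Beta(13/3, 23/3)
obs 8: x=0 → posterior Beta(13/3, 26/3)
obs 9: x=1 → posterior Beta(16/3, 26/3)

alpha=16/3, beta=26/3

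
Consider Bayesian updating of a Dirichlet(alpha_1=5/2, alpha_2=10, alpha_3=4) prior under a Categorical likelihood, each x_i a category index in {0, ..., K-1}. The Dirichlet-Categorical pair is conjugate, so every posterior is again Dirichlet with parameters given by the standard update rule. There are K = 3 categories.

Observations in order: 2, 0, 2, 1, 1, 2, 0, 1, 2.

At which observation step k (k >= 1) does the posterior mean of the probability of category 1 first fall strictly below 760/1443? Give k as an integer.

k = 3

obs 1: x=2 → posterior Dirichlet(5/2, 10, 5)
obs 2: x=0 → posterior Dirichlet(7/2, 10, 5)
obs 3: x=2 → posterior Dirichlet(7/2, 10, 6)
obs 4: x=1 → posterior Dirichlet(7/2, 11, 6)
obs 5: x=1 → posterior Dirichlet(7/2, 12, 6)
obs 6: x=2 → posterior Dirichlet(7/2, 12, 7)
obs 7: x=0 → posterior Dirichlet(9/2, 12, 7)
obs 8: x=1 → posterior Dirichlet(9/2, 13, 7)
obs 9: x=2 → posterior Dirichlet(9/2, 13, 8)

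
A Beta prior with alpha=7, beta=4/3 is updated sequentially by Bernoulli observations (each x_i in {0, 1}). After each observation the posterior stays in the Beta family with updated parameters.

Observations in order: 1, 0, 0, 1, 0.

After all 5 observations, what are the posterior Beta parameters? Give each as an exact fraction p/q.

alpha=9, beta=13/3

obs 1: x=1 → posterior Beta(8, 4/3)
obs 2: x=0 → posterior Beta(8, 7/3)
obs 3: x=0 → posterior Beta(8, 10/3)
obs 4: x=1 → posterior Beta(9, 10/3)
obs 5: x=0 → posterior Beta(9, 13/3)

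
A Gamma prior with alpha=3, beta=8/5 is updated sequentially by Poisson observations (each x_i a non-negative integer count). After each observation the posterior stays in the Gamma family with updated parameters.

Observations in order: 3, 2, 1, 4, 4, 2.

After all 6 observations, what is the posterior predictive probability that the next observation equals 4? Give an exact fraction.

4742230763488933938607523884236800000/37134234731477575983465092780473537507

obs 1: x=3 → posterior Gamma(6, 13/5)
obs 2: x=2 → posterior Gamma(8, 18/5)
obs 3: x=1 → posterior Gamma(9, 23/5)
obs 4: x=4 → posterior Gamma(13, 28/5)
obs 5: x=4 → posterior Gamma(17, 33/5)
obs 6: x=2 → posterior Gamma(19, 38/5)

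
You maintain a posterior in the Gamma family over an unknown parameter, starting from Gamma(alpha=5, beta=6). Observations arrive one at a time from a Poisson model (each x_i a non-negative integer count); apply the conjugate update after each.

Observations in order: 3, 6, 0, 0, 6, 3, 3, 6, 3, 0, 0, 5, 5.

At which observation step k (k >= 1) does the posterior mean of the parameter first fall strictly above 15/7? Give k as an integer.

obs 1: x=3 → posterior Gamma(8, 7)
obs 2: x=6 → posterior Gamma(14, 8)
obs 3: x=0 → posterior Gamma(14, 9)
obs 4: x=0 → posterior Gamma(14, 10)
obs 5: x=6 → posterior Gamma(20, 11)
obs 6: x=3 → posterior Gamma(23, 12)
obs 7: x=3 → posterior Gamma(26, 13)
obs 8: x=6 → posterior Gamma(32, 14)
obs 9: x=3 → posterior Gamma(35, 15)
obs 10: x=0 → posterior Gamma(35, 16)
obs 11: x=0 → posterior Gamma(35, 17)
obs 12: x=5 → posterior Gamma(40, 18)
obs 13: x=5 → posterior Gamma(45, 19)

k = 8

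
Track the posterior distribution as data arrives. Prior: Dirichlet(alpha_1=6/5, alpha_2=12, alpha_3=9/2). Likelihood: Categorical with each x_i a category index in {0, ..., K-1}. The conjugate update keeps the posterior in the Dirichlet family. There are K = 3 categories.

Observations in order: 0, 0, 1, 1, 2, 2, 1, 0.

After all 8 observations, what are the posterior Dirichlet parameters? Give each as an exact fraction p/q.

obs 1: x=0 → posterior Dirichlet(11/5, 12, 9/2)
obs 2: x=0 → posterior Dirichlet(16/5, 12, 9/2)
obs 3: x=1 → posterior Dirichlet(16/5, 13, 9/2)
obs 4: x=1 → posterior Dirichlet(16/5, 14, 9/2)
obs 5: x=2 → posterior Dirichlet(16/5, 14, 11/2)
obs 6: x=2 → posterior Dirichlet(16/5, 14, 13/2)
obs 7: x=1 → posterior Dirichlet(16/5, 15, 13/2)
obs 8: x=0 → posterior Dirichlet(21/5, 15, 13/2)

alpha_1=21/5, alpha_2=15, alpha_3=13/2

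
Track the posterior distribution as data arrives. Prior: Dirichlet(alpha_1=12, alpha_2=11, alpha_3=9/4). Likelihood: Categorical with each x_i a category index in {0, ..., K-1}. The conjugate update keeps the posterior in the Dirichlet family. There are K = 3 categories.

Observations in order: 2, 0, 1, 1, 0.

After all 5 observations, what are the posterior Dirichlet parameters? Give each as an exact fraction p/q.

alpha_1=14, alpha_2=13, alpha_3=13/4

obs 1: x=2 → posterior Dirichlet(12, 11, 13/4)
obs 2: x=0 → posterior Dirichlet(13, 11, 13/4)
obs 3: x=1 → posterior Dirichlet(13, 12, 13/4)
obs 4: x=1 → posterior Dirichlet(13, 13, 13/4)
obs 5: x=0 → posterior Dirichlet(14, 13, 13/4)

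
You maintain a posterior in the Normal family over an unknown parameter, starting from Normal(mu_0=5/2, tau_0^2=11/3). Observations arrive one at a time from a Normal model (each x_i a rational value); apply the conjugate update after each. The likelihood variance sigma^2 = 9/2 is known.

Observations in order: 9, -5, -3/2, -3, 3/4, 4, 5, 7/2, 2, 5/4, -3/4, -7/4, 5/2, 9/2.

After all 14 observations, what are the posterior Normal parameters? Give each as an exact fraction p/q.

obs 1: x=9 → posterior Normal(531/98, 99/49)
obs 2: x=-5 → posterior Normal(311/142, 99/71)
obs 3: x=-3/2 → posterior Normal(245/186, 33/31)
obs 4: x=-3 → posterior Normal(113/230, 99/115)
obs 5: x=3/4 → posterior Normal(73/137, 99/137)
obs 6: x=4 → posterior Normal(161/159, 33/53)
obs 7: x=5 → posterior Normal(271/181, 99/181)
obs 8: x=7/2 → posterior Normal(12/7, 99/203)
obs 9: x=2 → posterior Normal(392/225, 11/25)
obs 10: x=5/4 → posterior Normal(839/494, 99/247)
obs 11: x=-3/4 → posterior Normal(403/269, 99/269)
obs 12: x=-7/4 → posterior Normal(243/194, 33/97)
obs 13: x=5/2 → posterior Normal(839/626, 99/313)
obs 14: x=9/2 → posterior Normal(1037/670, 99/335)

mu_0=1037/670, tau_0^2=99/335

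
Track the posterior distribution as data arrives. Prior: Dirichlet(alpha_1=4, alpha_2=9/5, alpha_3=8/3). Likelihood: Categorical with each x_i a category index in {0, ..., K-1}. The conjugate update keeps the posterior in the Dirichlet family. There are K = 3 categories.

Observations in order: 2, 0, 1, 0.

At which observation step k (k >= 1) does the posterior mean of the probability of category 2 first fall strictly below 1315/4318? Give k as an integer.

k = 4

obs 1: x=2 → posterior Dirichlet(4, 9/5, 11/3)
obs 2: x=0 → posterior Dirichlet(5, 9/5, 11/3)
obs 3: x=1 → posterior Dirichlet(5, 14/5, 11/3)
obs 4: x=0 → posterior Dirichlet(6, 14/5, 11/3)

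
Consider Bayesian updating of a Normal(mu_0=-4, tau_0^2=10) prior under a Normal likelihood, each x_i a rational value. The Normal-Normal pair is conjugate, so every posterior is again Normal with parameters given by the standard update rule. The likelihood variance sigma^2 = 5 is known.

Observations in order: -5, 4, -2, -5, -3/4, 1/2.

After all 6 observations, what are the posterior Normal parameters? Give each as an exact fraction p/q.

mu_0=-41/26, tau_0^2=10/13

obs 1: x=-5 → posterior Normal(-14/3, 10/3)
obs 2: x=4 → posterior Normal(-6/5, 2)
obs 3: x=-2 → posterior Normal(-10/7, 10/7)
obs 4: x=-5 → posterior Normal(-20/9, 10/9)
obs 5: x=-3/4 → posterior Normal(-43/22, 10/11)
obs 6: x=1/2 → posterior Normal(-41/26, 10/13)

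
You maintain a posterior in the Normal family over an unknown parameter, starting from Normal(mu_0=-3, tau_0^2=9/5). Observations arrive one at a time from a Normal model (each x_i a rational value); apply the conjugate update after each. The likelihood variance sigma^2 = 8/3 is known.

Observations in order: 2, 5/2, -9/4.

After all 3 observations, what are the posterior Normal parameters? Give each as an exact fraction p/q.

obs 1: x=2 → posterior Normal(-66/67, 72/67)
obs 2: x=5/2 → posterior Normal(3/188, 36/47)
obs 3: x=-9/4 → posterior Normal(-237/484, 72/121)

mu_0=-237/484, tau_0^2=72/121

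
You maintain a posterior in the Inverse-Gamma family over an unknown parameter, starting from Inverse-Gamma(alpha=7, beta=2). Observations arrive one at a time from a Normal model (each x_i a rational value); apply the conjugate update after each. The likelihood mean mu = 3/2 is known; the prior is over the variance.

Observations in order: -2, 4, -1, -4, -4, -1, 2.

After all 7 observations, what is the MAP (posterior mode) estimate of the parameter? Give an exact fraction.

383/92

obs 1: x=-2 → posterior Inverse-Gamma(15/2, 65/8)
obs 2: x=4 → posterior Inverse-Gamma(8, 45/4)
obs 3: x=-1 → posterior Inverse-Gamma(17/2, 115/8)
obs 4: x=-4 → posterior Inverse-Gamma(9, 59/2)
obs 5: x=-4 → posterior Inverse-Gamma(19/2, 357/8)
obs 6: x=-1 → posterior Inverse-Gamma(10, 191/4)
obs 7: x=2 → posterior Inverse-Gamma(21/2, 383/8)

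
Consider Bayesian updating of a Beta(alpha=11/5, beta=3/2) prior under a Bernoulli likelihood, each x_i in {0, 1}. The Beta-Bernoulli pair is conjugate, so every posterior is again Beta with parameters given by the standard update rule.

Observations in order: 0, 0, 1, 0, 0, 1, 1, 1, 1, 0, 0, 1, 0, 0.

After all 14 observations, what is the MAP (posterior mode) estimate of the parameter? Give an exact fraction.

obs 1: x=0 → posterior Beta(11/5, 5/2)
obs 2: x=0 → posterior Beta(11/5, 7/2)
obs 3: x=1 → posterior Beta(16/5, 7/2)
obs 4: x=0 → posterior Beta(16/5, 9/2)
obs 5: x=0 → posterior Beta(16/5, 11/2)
obs 6: x=1 → posterior Beta(21/5, 11/2)
obs 7: x=1 → posterior Beta(26/5, 11/2)
obs 8: x=1 → posterior Beta(31/5, 11/2)
obs 9: x=1 → posterior Beta(36/5, 11/2)
obs 10: x=0 → posterior Beta(36/5, 13/2)
obs 11: x=0 → posterior Beta(36/5, 15/2)
obs 12: x=1 → posterior Beta(41/5, 15/2)
obs 13: x=0 → posterior Beta(41/5, 17/2)
obs 14: x=0 → posterior Beta(41/5, 19/2)

72/157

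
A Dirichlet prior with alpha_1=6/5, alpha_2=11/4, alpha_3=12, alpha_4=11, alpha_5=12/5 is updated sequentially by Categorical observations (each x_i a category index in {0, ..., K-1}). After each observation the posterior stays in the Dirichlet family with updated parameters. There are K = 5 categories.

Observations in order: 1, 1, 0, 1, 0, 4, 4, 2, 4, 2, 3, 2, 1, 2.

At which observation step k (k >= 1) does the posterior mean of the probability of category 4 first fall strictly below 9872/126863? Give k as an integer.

obs 1: x=1 → posterior Dirichlet(6/5, 15/4, 12, 11, 12/5)
obs 2: x=1 → posterior Dirichlet(6/5, 19/4, 12, 11, 12/5)
obs 3: x=0 → posterior Dirichlet(11/5, 19/4, 12, 11, 12/5)
obs 4: x=1 → posterior Dirichlet(11/5, 23/4, 12, 11, 12/5)
obs 5: x=0 → posterior Dirichlet(16/5, 23/4, 12, 11, 12/5)
obs 6: x=4 → posterior Dirichlet(16/5, 23/4, 12, 11, 17/5)
obs 7: x=4 → posterior Dirichlet(16/5, 23/4, 12, 11, 22/5)
obs 8: x=2 → posterior Dirichlet(16/5, 23/4, 13, 11, 22/5)
obs 9: x=4 → posterior Dirichlet(16/5, 23/4, 13, 11, 27/5)
obs 10: x=2 → posterior Dirichlet(16/5, 23/4, 14, 11, 27/5)
obs 11: x=3 → posterior Dirichlet(16/5, 23/4, 14, 12, 27/5)
obs 12: x=2 → posterior Dirichlet(16/5, 23/4, 15, 12, 27/5)
obs 13: x=1 → posterior Dirichlet(16/5, 27/4, 15, 12, 27/5)
obs 14: x=2 → posterior Dirichlet(16/5, 27/4, 16, 12, 27/5)

k = 2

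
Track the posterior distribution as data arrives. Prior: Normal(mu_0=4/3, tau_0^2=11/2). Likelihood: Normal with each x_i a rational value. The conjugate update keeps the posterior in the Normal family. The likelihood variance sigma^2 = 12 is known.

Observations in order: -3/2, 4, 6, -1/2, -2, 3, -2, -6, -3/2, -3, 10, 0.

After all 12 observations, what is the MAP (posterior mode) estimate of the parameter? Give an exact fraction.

obs 1: x=-3/2 → posterior Normal(31/70, 132/35)
obs 2: x=4 → posterior Normal(119/92, 66/23)
obs 3: x=6 → posterior Normal(251/114, 44/19)
obs 4: x=-1/2 → posterior Normal(30/17, 33/17)
obs 5: x=-2 → posterior Normal(98/79, 132/79)
obs 6: x=3 → posterior Normal(131/90, 22/15)
obs 7: x=-2 → posterior Normal(109/101, 132/101)
obs 8: x=-6 → posterior Normal(43/112, 33/28)
obs 9: x=-3/2 → posterior Normal(53/246, 44/41)
obs 10: x=-3 → posterior Normal(-13/268, 66/67)
obs 11: x=10 → posterior Normal(207/290, 132/145)
obs 12: x=0 → posterior Normal(69/104, 11/13)

69/104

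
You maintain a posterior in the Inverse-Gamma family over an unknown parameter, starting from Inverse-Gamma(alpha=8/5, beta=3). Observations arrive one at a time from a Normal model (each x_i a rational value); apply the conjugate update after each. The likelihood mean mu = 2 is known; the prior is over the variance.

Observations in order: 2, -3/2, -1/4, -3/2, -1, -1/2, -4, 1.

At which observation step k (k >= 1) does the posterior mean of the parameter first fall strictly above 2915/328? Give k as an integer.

obs 1: x=2 → posterior Inverse-Gamma(21/10, 3)
obs 2: x=-3/2 → posterior Inverse-Gamma(13/5, 73/8)
obs 3: x=-1/4 → posterior Inverse-Gamma(31/10, 373/32)
obs 4: x=-3/2 → posterior Inverse-Gamma(18/5, 569/32)
obs 5: x=-1 → posterior Inverse-Gamma(41/10, 713/32)
obs 6: x=-1/2 → posterior Inverse-Gamma(23/5, 813/32)
obs 7: x=-4 → posterior Inverse-Gamma(51/10, 1389/32)
obs 8: x=1 → posterior Inverse-Gamma(28/5, 1405/32)

k = 7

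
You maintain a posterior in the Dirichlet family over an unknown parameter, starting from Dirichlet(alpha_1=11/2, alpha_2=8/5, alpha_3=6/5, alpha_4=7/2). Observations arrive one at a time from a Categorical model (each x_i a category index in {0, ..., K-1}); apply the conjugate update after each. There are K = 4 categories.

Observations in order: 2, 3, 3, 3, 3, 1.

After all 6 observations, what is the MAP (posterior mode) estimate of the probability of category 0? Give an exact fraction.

obs 1: x=2 → posterior Dirichlet(11/2, 8/5, 11/5, 7/2)
obs 2: x=3 → posterior Dirichlet(11/2, 8/5, 11/5, 9/2)
obs 3: x=3 → posterior Dirichlet(11/2, 8/5, 11/5, 11/2)
obs 4: x=3 → posterior Dirichlet(11/2, 8/5, 11/5, 13/2)
obs 5: x=3 → posterior Dirichlet(11/2, 8/5, 11/5, 15/2)
obs 6: x=1 → posterior Dirichlet(11/2, 13/5, 11/5, 15/2)

15/46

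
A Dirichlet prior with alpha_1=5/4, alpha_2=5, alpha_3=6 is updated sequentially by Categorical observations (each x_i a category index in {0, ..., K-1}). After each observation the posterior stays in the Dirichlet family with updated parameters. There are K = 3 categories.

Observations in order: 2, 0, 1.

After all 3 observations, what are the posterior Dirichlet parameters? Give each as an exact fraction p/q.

obs 1: x=2 → posterior Dirichlet(5/4, 5, 7)
obs 2: x=0 → posterior Dirichlet(9/4, 5, 7)
obs 3: x=1 → posterior Dirichlet(9/4, 6, 7)

alpha_1=9/4, alpha_2=6, alpha_3=7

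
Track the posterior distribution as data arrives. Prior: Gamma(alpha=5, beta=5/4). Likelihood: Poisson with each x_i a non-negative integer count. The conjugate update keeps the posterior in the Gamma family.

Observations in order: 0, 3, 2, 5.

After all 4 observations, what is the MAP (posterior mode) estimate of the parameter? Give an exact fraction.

obs 1: x=0 → posterior Gamma(5, 9/4)
obs 2: x=3 → posterior Gamma(8, 13/4)
obs 3: x=2 → posterior Gamma(10, 17/4)
obs 4: x=5 → posterior Gamma(15, 21/4)

8/3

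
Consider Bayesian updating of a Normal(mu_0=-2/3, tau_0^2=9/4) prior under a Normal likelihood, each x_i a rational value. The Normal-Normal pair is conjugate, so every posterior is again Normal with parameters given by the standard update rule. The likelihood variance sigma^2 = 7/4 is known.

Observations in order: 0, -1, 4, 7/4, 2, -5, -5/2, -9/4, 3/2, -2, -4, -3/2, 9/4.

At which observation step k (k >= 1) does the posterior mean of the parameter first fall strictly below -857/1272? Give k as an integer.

k = 11

obs 1: x=0 → posterior Normal(-7/24, 63/64)
obs 2: x=-1 → posterior Normal(-41/75, 63/100)
obs 3: x=4 → posterior Normal(67/102, 63/136)
obs 4: x=7/4 → posterior Normal(457/516, 63/172)
obs 5: x=2 → posterior Normal(673/624, 63/208)
obs 6: x=-5 → posterior Normal(133/732, 63/244)
obs 7: x=-5/2 → posterior Normal(-137/840, 9/40)
obs 8: x=-9/4 → posterior Normal(-95/237, 63/316)
obs 9: x=3/2 → posterior Normal(-109/528, 63/352)
obs 10: x=-2 → posterior Normal(-217/582, 63/388)
obs 11: x=-4 → posterior Normal(-433/636, 63/424)
obs 12: x=-3/2 → posterior Normal(-257/345, 63/460)
obs 13: x=9/4 → posterior Normal(-785/1488, 63/496)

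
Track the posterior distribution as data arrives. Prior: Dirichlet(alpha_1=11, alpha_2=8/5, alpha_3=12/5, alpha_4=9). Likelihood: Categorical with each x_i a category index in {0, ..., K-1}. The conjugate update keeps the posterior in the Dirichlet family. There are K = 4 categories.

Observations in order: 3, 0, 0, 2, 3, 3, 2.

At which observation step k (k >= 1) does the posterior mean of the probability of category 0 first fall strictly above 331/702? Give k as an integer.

obs 1: x=3 → posterior Dirichlet(11, 8/5, 12/5, 10)
obs 2: x=0 → posterior Dirichlet(12, 8/5, 12/5, 10)
obs 3: x=0 → posterior Dirichlet(13, 8/5, 12/5, 10)
obs 4: x=2 → posterior Dirichlet(13, 8/5, 17/5, 10)
obs 5: x=3 → posterior Dirichlet(13, 8/5, 17/5, 11)
obs 6: x=3 → posterior Dirichlet(13, 8/5, 17/5, 12)
obs 7: x=2 → posterior Dirichlet(13, 8/5, 22/5, 12)

k = 3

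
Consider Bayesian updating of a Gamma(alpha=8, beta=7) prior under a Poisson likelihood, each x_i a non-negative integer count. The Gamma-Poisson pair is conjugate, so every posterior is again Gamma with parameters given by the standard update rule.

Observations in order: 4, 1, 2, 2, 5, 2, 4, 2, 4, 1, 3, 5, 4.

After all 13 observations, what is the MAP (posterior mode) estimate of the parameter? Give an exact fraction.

obs 1: x=4 → posterior Gamma(12, 8)
obs 2: x=1 → posterior Gamma(13, 9)
obs 3: x=2 → posterior Gamma(15, 10)
obs 4: x=2 → posterior Gamma(17, 11)
obs 5: x=5 → posterior Gamma(22, 12)
obs 6: x=2 → posterior Gamma(24, 13)
obs 7: x=4 → posterior Gamma(28, 14)
obs 8: x=2 → posterior Gamma(30, 15)
obs 9: x=4 → posterior Gamma(34, 16)
obs 10: x=1 → posterior Gamma(35, 17)
obs 11: x=3 → posterior Gamma(38, 18)
obs 12: x=5 → posterior Gamma(43, 19)
obs 13: x=4 → posterior Gamma(47, 20)

23/10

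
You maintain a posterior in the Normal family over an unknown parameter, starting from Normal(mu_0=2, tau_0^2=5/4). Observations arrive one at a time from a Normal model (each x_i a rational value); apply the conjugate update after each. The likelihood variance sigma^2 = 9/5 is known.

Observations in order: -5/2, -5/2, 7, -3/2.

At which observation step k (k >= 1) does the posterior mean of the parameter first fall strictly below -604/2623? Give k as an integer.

obs 1: x=-5/2 → posterior Normal(19/122, 45/61)
obs 2: x=-5/2 → posterior Normal(-53/86, 45/86)
obs 3: x=7 → posterior Normal(122/111, 15/37)
obs 4: x=-3/2 → posterior Normal(169/272, 45/136)

k = 2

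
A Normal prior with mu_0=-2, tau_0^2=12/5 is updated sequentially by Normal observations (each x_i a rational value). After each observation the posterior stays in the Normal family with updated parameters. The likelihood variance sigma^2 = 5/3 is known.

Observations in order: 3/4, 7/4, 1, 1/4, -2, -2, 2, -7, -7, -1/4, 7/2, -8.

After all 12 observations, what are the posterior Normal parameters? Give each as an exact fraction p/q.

obs 1: x=3/4 → posterior Normal(-23/61, 60/61)
obs 2: x=7/4 → posterior Normal(40/97, 60/97)
obs 3: x=1 → posterior Normal(4/7, 60/133)
obs 4: x=1/4 → posterior Normal(85/169, 60/169)
obs 5: x=-2 → posterior Normal(13/205, 12/41)
obs 6: x=-2 → posterior Normal(-59/241, 60/241)
obs 7: x=2 → posterior Normal(13/277, 60/277)
obs 8: x=-7 → posterior Normal(-239/313, 60/313)
obs 9: x=-7 → posterior Normal(-491/349, 60/349)
obs 10: x=-1/4 → posterior Normal(-100/77, 12/77)
obs 11: x=7/2 → posterior Normal(-374/421, 60/421)
obs 12: x=-8 → posterior Normal(-662/457, 60/457)

mu_0=-662/457, tau_0^2=60/457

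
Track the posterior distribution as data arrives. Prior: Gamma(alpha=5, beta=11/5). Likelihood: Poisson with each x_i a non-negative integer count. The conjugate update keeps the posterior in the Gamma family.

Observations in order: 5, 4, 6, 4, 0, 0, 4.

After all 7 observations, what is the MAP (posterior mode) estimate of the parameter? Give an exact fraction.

obs 1: x=5 → posterior Gamma(10, 16/5)
obs 2: x=4 → posterior Gamma(14, 21/5)
obs 3: x=6 → posterior Gamma(20, 26/5)
obs 4: x=4 → posterior Gamma(24, 31/5)
obs 5: x=0 → posterior Gamma(24, 36/5)
obs 6: x=0 → posterior Gamma(24, 41/5)
obs 7: x=4 → posterior Gamma(28, 46/5)

135/46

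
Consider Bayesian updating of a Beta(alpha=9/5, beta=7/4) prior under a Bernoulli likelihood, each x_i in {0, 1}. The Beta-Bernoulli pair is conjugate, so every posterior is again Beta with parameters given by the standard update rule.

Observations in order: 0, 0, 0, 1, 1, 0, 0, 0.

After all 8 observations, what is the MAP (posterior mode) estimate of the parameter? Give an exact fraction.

56/191

obs 1: x=0 → posterior Beta(9/5, 11/4)
obs 2: x=0 → posterior Beta(9/5, 15/4)
obs 3: x=0 → posterior Beta(9/5, 19/4)
obs 4: x=1 → posterior Beta(14/5, 19/4)
obs 5: x=1 → posterior Beta(19/5, 19/4)
obs 6: x=0 → posterior Beta(19/5, 23/4)
obs 7: x=0 → posterior Beta(19/5, 27/4)
obs 8: x=0 → posterior Beta(19/5, 31/4)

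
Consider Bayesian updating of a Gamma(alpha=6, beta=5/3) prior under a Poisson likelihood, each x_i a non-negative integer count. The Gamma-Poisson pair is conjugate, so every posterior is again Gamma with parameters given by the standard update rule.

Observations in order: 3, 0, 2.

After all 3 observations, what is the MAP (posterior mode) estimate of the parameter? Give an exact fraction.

obs 1: x=3 → posterior Gamma(9, 8/3)
obs 2: x=0 → posterior Gamma(9, 11/3)
obs 3: x=2 → posterior Gamma(11, 14/3)

15/7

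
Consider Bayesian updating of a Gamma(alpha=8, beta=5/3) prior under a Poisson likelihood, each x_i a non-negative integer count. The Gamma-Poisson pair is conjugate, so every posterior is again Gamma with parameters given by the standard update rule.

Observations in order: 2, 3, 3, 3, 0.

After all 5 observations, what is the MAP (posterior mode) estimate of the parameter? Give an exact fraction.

27/10

obs 1: x=2 → posterior Gamma(10, 8/3)
obs 2: x=3 → posterior Gamma(13, 11/3)
obs 3: x=3 → posterior Gamma(16, 14/3)
obs 4: x=3 → posterior Gamma(19, 17/3)
obs 5: x=0 → posterior Gamma(19, 20/3)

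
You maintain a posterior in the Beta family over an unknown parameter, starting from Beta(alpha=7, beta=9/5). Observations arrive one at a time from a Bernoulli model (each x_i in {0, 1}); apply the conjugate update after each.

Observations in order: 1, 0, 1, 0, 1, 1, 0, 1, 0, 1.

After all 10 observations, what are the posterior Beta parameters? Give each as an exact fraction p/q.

obs 1: x=1 → posterior Beta(8, 9/5)
obs 2: x=0 → posterior Beta(8, 14/5)
obs 3: x=1 → posterior Beta(9, 14/5)
obs 4: x=0 → posterior Beta(9, 19/5)
obs 5: x=1 → posterior Beta(10, 19/5)
obs 6: x=1 → posterior Beta(11, 19/5)
obs 7: x=0 → posterior Beta(11, 24/5)
obs 8: x=1 → posterior Beta(12, 24/5)
obs 9: x=0 → posterior Beta(12, 29/5)
obs 10: x=1 → posterior Beta(13, 29/5)

alpha=13, beta=29/5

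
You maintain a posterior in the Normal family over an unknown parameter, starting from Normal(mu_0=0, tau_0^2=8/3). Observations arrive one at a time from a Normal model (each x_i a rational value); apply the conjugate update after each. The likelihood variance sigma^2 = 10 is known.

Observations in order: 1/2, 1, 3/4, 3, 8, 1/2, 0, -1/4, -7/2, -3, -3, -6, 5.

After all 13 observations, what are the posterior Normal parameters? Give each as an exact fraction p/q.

mu_0=12/67, tau_0^2=40/67

obs 1: x=1/2 → posterior Normal(2/19, 40/19)
obs 2: x=1 → posterior Normal(6/23, 40/23)
obs 3: x=3/4 → posterior Normal(1/3, 40/27)
obs 4: x=3 → posterior Normal(21/31, 40/31)
obs 5: x=8 → posterior Normal(53/35, 8/7)
obs 6: x=1/2 → posterior Normal(55/39, 40/39)
obs 7: x=0 → posterior Normal(55/43, 40/43)
obs 8: x=-1/4 → posterior Normal(54/47, 40/47)
obs 9: x=-7/2 → posterior Normal(40/51, 40/51)
obs 10: x=-3 → posterior Normal(28/55, 8/11)
obs 11: x=-3 → posterior Normal(16/59, 40/59)
obs 12: x=-6 → posterior Normal(-8/63, 40/63)
obs 13: x=5 → posterior Normal(12/67, 40/67)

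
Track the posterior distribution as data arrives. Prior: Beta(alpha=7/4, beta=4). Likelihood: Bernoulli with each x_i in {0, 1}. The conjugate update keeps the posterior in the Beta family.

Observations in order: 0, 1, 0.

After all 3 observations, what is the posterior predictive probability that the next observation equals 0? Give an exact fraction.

24/35

obs 1: x=0 → posterior Beta(7/4, 5)
obs 2: x=1 → posterior Beta(11/4, 5)
obs 3: x=0 → posterior Beta(11/4, 6)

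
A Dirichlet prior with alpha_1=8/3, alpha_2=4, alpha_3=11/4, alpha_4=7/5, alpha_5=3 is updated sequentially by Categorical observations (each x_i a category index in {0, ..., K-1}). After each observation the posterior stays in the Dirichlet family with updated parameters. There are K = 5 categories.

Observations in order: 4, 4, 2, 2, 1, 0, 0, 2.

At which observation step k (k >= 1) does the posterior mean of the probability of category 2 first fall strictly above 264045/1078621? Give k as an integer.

obs 1: x=4 → posterior Dirichlet(8/3, 4, 11/4, 7/5, 4)
obs 2: x=4 → posterior Dirichlet(8/3, 4, 11/4, 7/5, 5)
obs 3: x=2 → posterior Dirichlet(8/3, 4, 15/4, 7/5, 5)
obs 4: x=2 → posterior Dirichlet(8/3, 4, 19/4, 7/5, 5)
obs 5: x=1 → posterior Dirichlet(8/3, 5, 19/4, 7/5, 5)
obs 6: x=0 → posterior Dirichlet(11/3, 5, 19/4, 7/5, 5)
obs 7: x=0 → posterior Dirichlet(14/3, 5, 19/4, 7/5, 5)
obs 8: x=2 → posterior Dirichlet(14/3, 5, 23/4, 7/5, 5)

k = 4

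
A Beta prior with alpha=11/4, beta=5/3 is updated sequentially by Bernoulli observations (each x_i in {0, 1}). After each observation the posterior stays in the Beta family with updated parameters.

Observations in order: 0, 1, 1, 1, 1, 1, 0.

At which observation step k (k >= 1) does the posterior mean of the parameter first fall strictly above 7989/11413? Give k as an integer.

k = 5

obs 1: x=0 → posterior Beta(11/4, 8/3)
obs 2: x=1 → posterior Beta(15/4, 8/3)
obs 3: x=1 → posterior Beta(19/4, 8/3)
obs 4: x=1 → posterior Beta(23/4, 8/3)
obs 5: x=1 → posterior Beta(27/4, 8/3)
obs 6: x=1 → posterior Beta(31/4, 8/3)
obs 7: x=0 → posterior Beta(31/4, 11/3)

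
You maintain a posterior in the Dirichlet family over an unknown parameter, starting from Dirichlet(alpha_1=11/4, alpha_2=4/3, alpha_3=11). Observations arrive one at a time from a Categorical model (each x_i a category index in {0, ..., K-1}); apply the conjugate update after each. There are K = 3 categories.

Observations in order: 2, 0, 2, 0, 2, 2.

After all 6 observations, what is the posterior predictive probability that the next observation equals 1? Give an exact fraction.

16/253

obs 1: x=2 → posterior Dirichlet(11/4, 4/3, 12)
obs 2: x=0 → posterior Dirichlet(15/4, 4/3, 12)
obs 3: x=2 → posterior Dirichlet(15/4, 4/3, 13)
obs 4: x=0 → posterior Dirichlet(19/4, 4/3, 13)
obs 5: x=2 → posterior Dirichlet(19/4, 4/3, 14)
obs 6: x=2 → posterior Dirichlet(19/4, 4/3, 15)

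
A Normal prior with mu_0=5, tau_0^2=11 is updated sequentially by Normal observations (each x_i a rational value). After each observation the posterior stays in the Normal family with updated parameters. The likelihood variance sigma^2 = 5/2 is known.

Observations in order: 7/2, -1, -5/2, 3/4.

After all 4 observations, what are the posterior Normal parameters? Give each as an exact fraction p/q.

mu_0=83/186, tau_0^2=55/93

obs 1: x=7/2 → posterior Normal(34/9, 55/27)
obs 2: x=-1 → posterior Normal(80/49, 55/49)
obs 3: x=-5/2 → posterior Normal(25/71, 55/71)
obs 4: x=3/4 → posterior Normal(83/186, 55/93)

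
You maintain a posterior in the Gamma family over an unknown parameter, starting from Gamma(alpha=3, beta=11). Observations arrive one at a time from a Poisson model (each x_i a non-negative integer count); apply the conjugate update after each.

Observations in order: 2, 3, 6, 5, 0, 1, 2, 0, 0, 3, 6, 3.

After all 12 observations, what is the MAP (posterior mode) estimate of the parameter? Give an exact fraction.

obs 1: x=2 → posterior Gamma(5, 12)
obs 2: x=3 → posterior Gamma(8, 13)
obs 3: x=6 → posterior Gamma(14, 14)
obs 4: x=5 → posterior Gamma(19, 15)
obs 5: x=0 → posterior Gamma(19, 16)
obs 6: x=1 → posterior Gamma(20, 17)
obs 7: x=2 → posterior Gamma(22, 18)
obs 8: x=0 → posterior Gamma(22, 19)
obs 9: x=0 → posterior Gamma(22, 20)
obs 10: x=3 → posterior Gamma(25, 21)
obs 11: x=6 → posterior Gamma(31, 22)
obs 12: x=3 → posterior Gamma(34, 23)

33/23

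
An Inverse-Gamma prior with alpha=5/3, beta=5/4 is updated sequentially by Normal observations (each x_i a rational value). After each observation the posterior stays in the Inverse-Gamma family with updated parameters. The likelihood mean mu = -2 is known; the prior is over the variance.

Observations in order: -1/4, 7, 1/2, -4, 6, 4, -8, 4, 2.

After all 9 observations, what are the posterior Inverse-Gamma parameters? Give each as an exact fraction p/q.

alpha=37/6, beta=4557/32

obs 1: x=-1/4 → posterior Inverse-Gamma(13/6, 89/32)
obs 2: x=7 → posterior Inverse-Gamma(8/3, 1385/32)
obs 3: x=1/2 → posterior Inverse-Gamma(19/6, 1485/32)
obs 4: x=-4 → posterior Inverse-Gamma(11/3, 1549/32)
obs 5: x=6 → posterior Inverse-Gamma(25/6, 2573/32)
obs 6: x=4 → posterior Inverse-Gamma(14/3, 3149/32)
obs 7: x=-8 → posterior Inverse-Gamma(31/6, 3725/32)
obs 8: x=4 → posterior Inverse-Gamma(17/3, 4301/32)
obs 9: x=2 → posterior Inverse-Gamma(37/6, 4557/32)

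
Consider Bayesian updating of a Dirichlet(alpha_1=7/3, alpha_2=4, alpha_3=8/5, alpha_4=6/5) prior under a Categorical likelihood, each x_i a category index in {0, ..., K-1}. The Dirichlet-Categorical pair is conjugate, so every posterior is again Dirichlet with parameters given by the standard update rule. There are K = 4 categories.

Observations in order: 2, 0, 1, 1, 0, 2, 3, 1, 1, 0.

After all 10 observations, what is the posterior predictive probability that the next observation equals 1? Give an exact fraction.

obs 1: x=2 → posterior Dirichlet(7/3, 4, 13/5, 6/5)
obs 2: x=0 → posterior Dirichlet(10/3, 4, 13/5, 6/5)
obs 3: x=1 → posterior Dirichlet(10/3, 5, 13/5, 6/5)
obs 4: x=1 → posterior Dirichlet(10/3, 6, 13/5, 6/5)
obs 5: x=0 → posterior Dirichlet(13/3, 6, 13/5, 6/5)
obs 6: x=2 → posterior Dirichlet(13/3, 6, 18/5, 6/5)
obs 7: x=3 → posterior Dirichlet(13/3, 6, 18/5, 11/5)
obs 8: x=1 → posterior Dirichlet(13/3, 7, 18/5, 11/5)
obs 9: x=1 → posterior Dirichlet(13/3, 8, 18/5, 11/5)
obs 10: x=0 → posterior Dirichlet(16/3, 8, 18/5, 11/5)

120/287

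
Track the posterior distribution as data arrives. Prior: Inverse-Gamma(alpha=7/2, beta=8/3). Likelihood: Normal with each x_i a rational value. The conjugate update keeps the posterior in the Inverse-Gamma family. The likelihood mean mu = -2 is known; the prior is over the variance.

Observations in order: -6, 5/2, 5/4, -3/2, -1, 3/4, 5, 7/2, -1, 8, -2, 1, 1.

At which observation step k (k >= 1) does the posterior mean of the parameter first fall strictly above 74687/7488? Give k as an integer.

k = 8

obs 1: x=-6 → posterior Inverse-Gamma(4, 32/3)
obs 2: x=5/2 → posterior Inverse-Gamma(9/2, 499/24)
obs 3: x=5/4 → posterior Inverse-Gamma(5, 2503/96)
obs 4: x=-3/2 → posterior Inverse-Gamma(11/2, 2515/96)
obs 5: x=-1 → posterior Inverse-Gamma(6, 2563/96)
obs 6: x=3/4 → posterior Inverse-Gamma(13/2, 1463/48)
obs 7: x=5 → posterior Inverse-Gamma(7, 2639/48)
obs 8: x=7/2 → posterior Inverse-Gamma(15/2, 3365/48)
obs 9: x=-1 → posterior Inverse-Gamma(8, 3389/48)
obs 10: x=8 → posterior Inverse-Gamma(17/2, 5789/48)
obs 11: x=-2 → posterior Inverse-Gamma(9, 5789/48)
obs 12: x=1 → posterior Inverse-Gamma(19/2, 6005/48)
obs 13: x=1 → posterior Inverse-Gamma(10, 6221/48)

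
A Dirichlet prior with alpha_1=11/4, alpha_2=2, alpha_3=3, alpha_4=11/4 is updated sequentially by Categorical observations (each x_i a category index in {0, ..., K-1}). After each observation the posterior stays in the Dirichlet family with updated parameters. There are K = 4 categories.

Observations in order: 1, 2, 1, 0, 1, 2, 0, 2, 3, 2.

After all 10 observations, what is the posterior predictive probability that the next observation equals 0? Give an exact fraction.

19/82

obs 1: x=1 → posterior Dirichlet(11/4, 3, 3, 11/4)
obs 2: x=2 → posterior Dirichlet(11/4, 3, 4, 11/4)
obs 3: x=1 → posterior Dirichlet(11/4, 4, 4, 11/4)
obs 4: x=0 → posterior Dirichlet(15/4, 4, 4, 11/4)
obs 5: x=1 → posterior Dirichlet(15/4, 5, 4, 11/4)
obs 6: x=2 → posterior Dirichlet(15/4, 5, 5, 11/4)
obs 7: x=0 → posterior Dirichlet(19/4, 5, 5, 11/4)
obs 8: x=2 → posterior Dirichlet(19/4, 5, 6, 11/4)
obs 9: x=3 → posterior Dirichlet(19/4, 5, 6, 15/4)
obs 10: x=2 → posterior Dirichlet(19/4, 5, 7, 15/4)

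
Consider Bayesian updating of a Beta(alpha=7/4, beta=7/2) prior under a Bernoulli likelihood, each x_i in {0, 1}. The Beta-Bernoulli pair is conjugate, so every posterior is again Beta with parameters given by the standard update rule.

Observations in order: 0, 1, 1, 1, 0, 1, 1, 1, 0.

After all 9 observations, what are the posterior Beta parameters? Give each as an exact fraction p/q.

alpha=31/4, beta=13/2

obs 1: x=0 → posterior Beta(7/4, 9/2)
obs 2: x=1 → posterior Beta(11/4, 9/2)
obs 3: x=1 → posterior Beta(15/4, 9/2)
obs 4: x=1 → posterior Beta(19/4, 9/2)
obs 5: x=0 → posterior Beta(19/4, 11/2)
obs 6: x=1 → posterior Beta(23/4, 11/2)
obs 7: x=1 → posterior Beta(27/4, 11/2)
obs 8: x=1 → posterior Beta(31/4, 11/2)
obs 9: x=0 → posterior Beta(31/4, 13/2)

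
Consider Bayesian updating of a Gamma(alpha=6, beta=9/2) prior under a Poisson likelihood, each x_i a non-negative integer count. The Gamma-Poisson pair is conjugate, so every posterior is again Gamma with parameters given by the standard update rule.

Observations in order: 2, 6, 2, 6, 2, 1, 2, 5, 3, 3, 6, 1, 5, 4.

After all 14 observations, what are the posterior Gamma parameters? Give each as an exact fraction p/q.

obs 1: x=2 → posterior Gamma(8, 11/2)
obs 2: x=6 → posterior Gamma(14, 13/2)
obs 3: x=2 → posterior Gamma(16, 15/2)
obs 4: x=6 → posterior Gamma(22, 17/2)
obs 5: x=2 → posterior Gamma(24, 19/2)
obs 6: x=1 → posterior Gamma(25, 21/2)
obs 7: x=2 → posterior Gamma(27, 23/2)
obs 8: x=5 → posterior Gamma(32, 25/2)
obs 9: x=3 → posterior Gamma(35, 27/2)
obs 10: x=3 → posterior Gamma(38, 29/2)
obs 11: x=6 → posterior Gamma(44, 31/2)
obs 12: x=1 → posterior Gamma(45, 33/2)
obs 13: x=5 → posterior Gamma(50, 35/2)
obs 14: x=4 → posterior Gamma(54, 37/2)

alpha=54, beta=37/2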